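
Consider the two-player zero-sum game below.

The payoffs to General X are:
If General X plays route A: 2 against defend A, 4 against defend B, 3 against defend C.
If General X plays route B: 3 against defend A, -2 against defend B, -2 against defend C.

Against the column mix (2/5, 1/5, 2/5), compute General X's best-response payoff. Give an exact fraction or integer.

14/5

route A: (2)·(2/5) + (4)·(1/5) + (3)·(2/5) = 14/5.
route B: (3)·(2/5) + (-2)·(1/5) + (-2)·(2/5) = 0.
The best pure response is route A with expected payoff 14/5.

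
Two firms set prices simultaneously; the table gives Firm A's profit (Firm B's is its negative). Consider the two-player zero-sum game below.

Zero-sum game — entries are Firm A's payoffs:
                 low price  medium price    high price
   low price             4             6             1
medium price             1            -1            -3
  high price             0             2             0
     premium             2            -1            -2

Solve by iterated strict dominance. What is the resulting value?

Row medium price is strictly dominated by row low price (4>1, 6>-1, 1>-3); eliminate medium price.
Row premium is strictly dominated by row low price (4>2, 6>-1, 1>-2); eliminate premium.
Row high price is strictly dominated by row low price (4>0, 6>2, 1>0); eliminate high price.
Column low price is strictly dominated by high price for Firm B (1<4); eliminate low price.
Column medium price is strictly dominated by high price for Firm B (1<6); eliminate medium price.
Only (low price, high price) remains, with payoff 1.

1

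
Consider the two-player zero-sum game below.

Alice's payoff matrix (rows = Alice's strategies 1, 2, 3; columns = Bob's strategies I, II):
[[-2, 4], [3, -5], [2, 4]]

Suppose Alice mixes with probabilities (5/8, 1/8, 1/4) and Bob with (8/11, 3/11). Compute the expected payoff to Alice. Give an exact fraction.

45/88

Against (8/11, 3/11), each row's expected payoff is 1: -4/11; 2: 9/11; 3: 28/11.
Taking the (5/8, 1/8, 1/4)-weighted average: (5/8)·(-4/11) + (1/8)·(9/11) + (1/4)·(28/11) = 45/88.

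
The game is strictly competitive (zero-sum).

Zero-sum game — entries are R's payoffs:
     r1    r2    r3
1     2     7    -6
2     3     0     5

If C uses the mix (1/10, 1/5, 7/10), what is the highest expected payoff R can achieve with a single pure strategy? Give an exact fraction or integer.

19/5

1: (2)·(1/10) + (7)·(1/5) + (-6)·(7/10) = -13/5.
2: (3)·(1/10) + (0)·(1/5) + (5)·(7/10) = 19/5.
The best pure response is 2 with expected payoff 19/5.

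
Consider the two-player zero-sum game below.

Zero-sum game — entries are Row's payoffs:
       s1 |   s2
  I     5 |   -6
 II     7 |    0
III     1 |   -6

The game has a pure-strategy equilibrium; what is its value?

0

Row minima: -6, 0, -6 → Row's maximin is 0.
Column maxima: 7, 0 → Column's minimax is 0.
They coincide at (II, s2), so the value is 0.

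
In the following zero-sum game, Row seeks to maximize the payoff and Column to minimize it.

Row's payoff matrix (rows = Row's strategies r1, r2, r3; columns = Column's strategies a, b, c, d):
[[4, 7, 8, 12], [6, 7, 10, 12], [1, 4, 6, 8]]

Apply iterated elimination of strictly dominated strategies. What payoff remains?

6

Column b is strictly dominated by a for Column (4<7, 6<7, 1<4); eliminate b.
Column d is strictly dominated by a for Column (4<12, 6<12, 1<8); eliminate d.
Column c is strictly dominated by a for Column (4<8, 6<10, 1<6); eliminate c.
Row r3 is strictly dominated by row r1 (4>1); eliminate r3.
Row r1 is strictly dominated by row r2 (6>4); eliminate r1.
Only (r2, a) remains, with payoff 6.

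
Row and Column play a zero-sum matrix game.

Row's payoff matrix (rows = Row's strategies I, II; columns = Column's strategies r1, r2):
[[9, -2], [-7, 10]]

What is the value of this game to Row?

19/7

Row minima are -2 and -7, so Row's maximin is -2; column maxima are 9 and 10, so Column's minimax is 9. These differ, so the equilibrium is in mixed strategies.
Let Row play I with probability p. Column is indifferent when 9p − 7(1−p) = −2p + 10(1−p), giving p = 17/28.
Let Column play r1 with probability q. Row is indifferent when 9q − 2(1−q) = −7q + 10(1−q), giving q = 3/7.
The value is 9·(3/7) + (-2)·(4/7) = 19/7.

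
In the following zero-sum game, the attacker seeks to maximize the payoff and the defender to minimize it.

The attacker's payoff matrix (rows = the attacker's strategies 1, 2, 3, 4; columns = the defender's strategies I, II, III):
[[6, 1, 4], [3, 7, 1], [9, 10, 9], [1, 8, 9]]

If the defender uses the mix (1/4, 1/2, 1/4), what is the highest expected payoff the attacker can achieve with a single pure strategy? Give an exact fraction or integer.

1: (6)·(1/4) + (1)·(1/2) + (4)·(1/4) = 3.
2: (3)·(1/4) + (7)·(1/2) + (1)·(1/4) = 9/2.
3: (9)·(1/4) + (10)·(1/2) + (9)·(1/4) = 19/2.
4: (1)·(1/4) + (8)·(1/2) + (9)·(1/4) = 13/2.
The best pure response is 3 with expected payoff 19/2.

19/2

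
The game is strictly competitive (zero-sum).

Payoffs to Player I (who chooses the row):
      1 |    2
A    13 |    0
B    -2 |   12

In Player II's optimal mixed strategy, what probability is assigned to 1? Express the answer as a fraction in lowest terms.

Row minima are 0 and -2, so Player I's maximin is 0; column maxima are 13 and 12, so Player II's minimax is 12. These differ, so the equilibrium is in mixed strategies.
Let Player II play 1 with probability q. Player I is indifferent when 13q = −2q + 12(1−q), giving q = 4/9.

4/9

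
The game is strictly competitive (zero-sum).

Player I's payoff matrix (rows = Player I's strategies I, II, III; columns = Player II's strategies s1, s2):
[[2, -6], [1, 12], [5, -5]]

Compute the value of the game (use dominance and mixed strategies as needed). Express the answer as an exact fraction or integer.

65/21

Row I is strictly dominated by row III, so Player I never plays it.
The remaining 2×2 game on (II, III) × (s1, s2) has no saddle point. Let Player I play II with probability p; indifference gives p + 5(1−p) = 12p − 5(1−p), so p = 10/21.
Similarly Player II's optimal q on s1 is 17/21, and the value is 1·(17/21) + (12)·(4/21) = 65/21.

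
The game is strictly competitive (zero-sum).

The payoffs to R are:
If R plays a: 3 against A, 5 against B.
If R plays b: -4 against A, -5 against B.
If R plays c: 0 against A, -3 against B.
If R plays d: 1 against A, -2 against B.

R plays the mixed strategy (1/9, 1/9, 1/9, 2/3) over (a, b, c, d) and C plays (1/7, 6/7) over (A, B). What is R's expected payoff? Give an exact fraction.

-85/63

Against (1/7, 6/7), each row's expected payoff is a: 33/7; b: -34/7; c: -18/7; d: -11/7.
Taking the (1/9, 1/9, 1/9, 2/3)-weighted average: (1/9)·(33/7) + (1/9)·(-34/7) + (1/9)·(-18/7) + (2/3)·(-11/7) = -85/63.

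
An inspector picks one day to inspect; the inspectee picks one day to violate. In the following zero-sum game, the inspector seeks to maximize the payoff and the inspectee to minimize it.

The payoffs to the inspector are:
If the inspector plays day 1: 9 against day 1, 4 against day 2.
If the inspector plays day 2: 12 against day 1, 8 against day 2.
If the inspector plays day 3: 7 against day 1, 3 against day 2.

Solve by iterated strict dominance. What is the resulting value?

Row day 1 is strictly dominated by row day 2 (12>9, 8>4); eliminate day 1.
Row day 3 is strictly dominated by row day 2 (12>7, 8>3); eliminate day 3.
Column day 1 is strictly dominated by day 2 for the inspectee (8<12); eliminate day 1.
Only (day 2, day 2) remains, with payoff 8.

8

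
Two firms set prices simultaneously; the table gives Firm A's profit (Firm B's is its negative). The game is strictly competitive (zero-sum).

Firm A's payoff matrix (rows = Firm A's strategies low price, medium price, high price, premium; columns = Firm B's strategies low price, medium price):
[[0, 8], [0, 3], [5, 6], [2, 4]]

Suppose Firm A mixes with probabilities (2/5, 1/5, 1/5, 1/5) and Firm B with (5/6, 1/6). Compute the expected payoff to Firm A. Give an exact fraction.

32/15

Against (5/6, 1/6), each row's expected payoff is low price: 4/3; medium price: 1/2; high price: 31/6; premium: 7/3.
Taking the (2/5, 1/5, 1/5, 1/5)-weighted average: (2/5)·(4/3) + (1/5)·(1/2) + (1/5)·(31/6) + (1/5)·(7/3) = 32/15.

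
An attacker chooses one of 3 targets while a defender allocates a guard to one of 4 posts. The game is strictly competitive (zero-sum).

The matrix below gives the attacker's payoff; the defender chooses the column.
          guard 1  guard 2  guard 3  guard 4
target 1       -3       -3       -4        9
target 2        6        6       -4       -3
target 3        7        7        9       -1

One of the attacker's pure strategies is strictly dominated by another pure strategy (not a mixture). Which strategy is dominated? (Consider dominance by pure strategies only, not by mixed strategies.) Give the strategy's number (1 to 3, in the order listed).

2

Compare target 2 with target 3: 7 > 6, 7 > 6, 9 > -4, -1 > -3.
So target 3 strictly dominates target 2 for the attacker; target 2 is strictly dominated.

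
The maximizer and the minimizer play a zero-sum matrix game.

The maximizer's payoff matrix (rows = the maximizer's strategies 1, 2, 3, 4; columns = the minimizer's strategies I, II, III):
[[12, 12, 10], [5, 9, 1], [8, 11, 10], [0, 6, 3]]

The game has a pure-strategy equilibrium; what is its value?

Row minima: 10, 1, 8, 0 → the maximizer's maximin is 10.
Column maxima: 12, 12, 10 → the minimizer's minimax is 10.
They coincide at (1, III), so the value is 10.

10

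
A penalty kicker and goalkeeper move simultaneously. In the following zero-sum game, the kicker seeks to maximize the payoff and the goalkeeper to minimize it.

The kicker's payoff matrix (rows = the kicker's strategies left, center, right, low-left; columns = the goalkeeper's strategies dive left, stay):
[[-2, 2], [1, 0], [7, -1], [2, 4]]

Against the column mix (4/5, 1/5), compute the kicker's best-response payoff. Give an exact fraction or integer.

27/5

left: (-2)·(4/5) + (2)·(1/5) = -6/5.
center: (1)·(4/5) + (0)·(1/5) = 4/5.
right: (7)·(4/5) + (-1)·(1/5) = 27/5.
low-left: (2)·(4/5) + (4)·(1/5) = 12/5.
The best pure response is right with expected payoff 27/5.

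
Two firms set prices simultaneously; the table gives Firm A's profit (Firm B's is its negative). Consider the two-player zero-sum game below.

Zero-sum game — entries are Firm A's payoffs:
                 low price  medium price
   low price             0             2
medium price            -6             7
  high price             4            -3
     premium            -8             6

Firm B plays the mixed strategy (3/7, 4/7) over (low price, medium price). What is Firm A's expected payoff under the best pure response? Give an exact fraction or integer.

10/7

low price: (0)·(3/7) + (2)·(4/7) = 8/7.
medium price: (-6)·(3/7) + (7)·(4/7) = 10/7.
high price: (4)·(3/7) + (-3)·(4/7) = 0.
premium: (-8)·(3/7) + (6)·(4/7) = 0.
The best pure response is medium price with expected payoff 10/7.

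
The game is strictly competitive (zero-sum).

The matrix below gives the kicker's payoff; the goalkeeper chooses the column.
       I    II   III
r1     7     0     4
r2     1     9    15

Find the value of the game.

Column III is strictly dominated by II for the goalkeeper (it gives the kicker more in every row).
The remaining 2×2 game on (r1, r2) × (I, II) has no saddle point. Let the kicker play r1 with probability p; indifference gives 7p + (1−p) = 9(1−p), so p = 8/15.
Similarly the goalkeeper's optimal q on I is 3/5, and the value is 7·(3/5) + (0)·(2/5) = 21/5.

21/5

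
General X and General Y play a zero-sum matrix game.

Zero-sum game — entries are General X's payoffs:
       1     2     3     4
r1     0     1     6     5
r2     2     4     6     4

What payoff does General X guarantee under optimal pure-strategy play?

2

Row minima: 0, 2 → General X's maximin is 2.
Column maxima: 2, 4, 6, 5 → General Y's minimax is 2.
They coincide at (r2, 1), so the value is 2.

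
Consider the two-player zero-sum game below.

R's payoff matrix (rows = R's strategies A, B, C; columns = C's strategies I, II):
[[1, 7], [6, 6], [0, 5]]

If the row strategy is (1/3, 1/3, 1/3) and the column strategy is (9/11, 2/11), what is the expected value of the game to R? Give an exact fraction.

3

Against (9/11, 2/11), each row's expected payoff is A: 23/11; B: 6; C: 10/11.
Taking the (1/3, 1/3, 1/3)-weighted average: (1/3)·(23/11) + (1/3)·(6) + (1/3)·(10/11) = 3.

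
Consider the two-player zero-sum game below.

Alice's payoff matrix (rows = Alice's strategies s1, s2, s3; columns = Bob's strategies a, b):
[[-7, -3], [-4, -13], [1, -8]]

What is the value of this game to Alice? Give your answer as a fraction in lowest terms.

Row s2 is strictly dominated by row s3, so Alice never plays it.
The remaining 2×2 game on (s1, s3) × (a, b) has no saddle point. Let Alice play s1 with probability p; indifference gives −7p + (1−p) = −3p − 8(1−p), so p = 9/13.
Similarly Bob's optimal q on a is 5/13, and the value is -7·(5/13) + (-3)·(8/13) = -59/13.

-59/13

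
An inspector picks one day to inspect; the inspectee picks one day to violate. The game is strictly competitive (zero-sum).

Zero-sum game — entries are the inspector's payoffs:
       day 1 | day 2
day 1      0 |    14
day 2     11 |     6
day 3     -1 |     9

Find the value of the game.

Row day 3 is strictly dominated by row day 1, so the inspector never plays it.
The remaining 2×2 game on (day 1, day 2) × (day 1, day 2) has no saddle point. Let the inspector play day 1 with probability p; indifference gives 11(1−p) = 14p + 6(1−p), so p = 5/19.
Similarly the inspectee's optimal q on day 1 is 8/19, and the value is 0·(8/19) + (14)·(11/19) = 154/19.

154/19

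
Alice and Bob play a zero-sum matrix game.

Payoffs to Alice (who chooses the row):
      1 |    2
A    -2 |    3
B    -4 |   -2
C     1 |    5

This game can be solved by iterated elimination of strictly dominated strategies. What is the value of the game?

1

Column 2 is strictly dominated by 1 for Bob (-2<3, -4<-2, 1<5); eliminate 2.
Row B is strictly dominated by row A (-2>-4); eliminate B.
Row A is strictly dominated by row C (1>-2); eliminate A.
Only (C, 1) remains, with payoff 1.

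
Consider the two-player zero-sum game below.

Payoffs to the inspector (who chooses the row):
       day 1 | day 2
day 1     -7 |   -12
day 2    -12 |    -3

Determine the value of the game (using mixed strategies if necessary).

Row minima are -12 and -12, so the inspector's maximin is -12; column maxima are -7 and -3, so the inspectee's minimax is -7. These differ, so the equilibrium is in mixed strategies.
Let the inspector play day 1 with probability p. The inspectee is indifferent when −7p − 12(1−p) = −12p − 3(1−p), giving p = 9/14.
Let the inspectee play day 1 with probability q. The inspector is indifferent when −7q − 12(1−q) = −12q − 3(1−q), giving q = 9/14.
The value is -7·(9/14) + (-12)·(5/14) = -123/14.

-123/14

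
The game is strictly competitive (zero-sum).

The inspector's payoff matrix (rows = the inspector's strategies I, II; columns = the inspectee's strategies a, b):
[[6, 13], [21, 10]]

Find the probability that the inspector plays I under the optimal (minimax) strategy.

Row minima are 6 and 10, so the inspector's maximin is 10; column maxima are 21 and 13, so the inspectee's minimax is 13. These differ, so the equilibrium is in mixed strategies.
Let the inspector play I with probability p. The inspectee is indifferent when 6p + 21(1−p) = 13p + 10(1−p), giving p = 11/18.

11/18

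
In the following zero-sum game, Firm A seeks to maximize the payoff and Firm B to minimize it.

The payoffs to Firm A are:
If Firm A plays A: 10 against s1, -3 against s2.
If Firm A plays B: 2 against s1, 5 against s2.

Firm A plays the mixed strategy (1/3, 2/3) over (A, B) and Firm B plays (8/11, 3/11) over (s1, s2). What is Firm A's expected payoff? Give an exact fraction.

133/33

Against (8/11, 3/11), each row's expected payoff is A: 71/11; B: 31/11.
Taking the (1/3, 2/3)-weighted average: (1/3)·(71/11) + (2/3)·(31/11) = 133/33.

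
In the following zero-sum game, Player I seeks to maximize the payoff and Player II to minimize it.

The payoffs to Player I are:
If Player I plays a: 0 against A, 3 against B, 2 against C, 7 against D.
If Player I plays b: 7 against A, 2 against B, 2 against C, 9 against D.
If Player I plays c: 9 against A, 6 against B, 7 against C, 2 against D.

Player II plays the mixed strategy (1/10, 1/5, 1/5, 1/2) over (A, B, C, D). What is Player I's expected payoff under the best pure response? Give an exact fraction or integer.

a: (0)·(1/10) + (3)·(1/5) + (2)·(1/5) + (7)·(1/2) = 9/2.
b: (7)·(1/10) + (2)·(1/5) + (2)·(1/5) + (9)·(1/2) = 6.
c: (9)·(1/10) + (6)·(1/5) + (7)·(1/5) + (2)·(1/2) = 9/2.
The best pure response is b with expected payoff 6.

6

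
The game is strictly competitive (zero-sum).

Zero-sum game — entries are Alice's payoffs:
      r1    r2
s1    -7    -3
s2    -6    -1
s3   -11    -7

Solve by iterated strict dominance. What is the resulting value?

Column r2 is strictly dominated by r1 for Bob (-7<-3, -6<-1, -11<-7); eliminate r2.
Row s3 is strictly dominated by row s1 (-7>-11); eliminate s3.
Row s1 is strictly dominated by row s2 (-6>-7); eliminate s1.
Only (s2, r1) remains, with payoff -6.

-6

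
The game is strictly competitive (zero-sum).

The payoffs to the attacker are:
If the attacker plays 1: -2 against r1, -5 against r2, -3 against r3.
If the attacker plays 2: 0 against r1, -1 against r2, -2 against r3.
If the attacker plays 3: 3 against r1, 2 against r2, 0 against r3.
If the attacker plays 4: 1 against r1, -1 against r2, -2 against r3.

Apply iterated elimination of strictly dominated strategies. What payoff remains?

Row 1 is strictly dominated by row 2 (0>-2, -1>-5, -2>-3); eliminate 1.
Column r2 is strictly dominated by r3 for the defender (-2<-1, 0<2, -2<-1); eliminate r2.
Column r1 is strictly dominated by r3 for the defender (-2<0, 0<3, -2<1); eliminate r1.
Row 2 is strictly dominated by row 3 (0>-2); eliminate 2.
Row 4 is strictly dominated by row 3 (0>-2); eliminate 4.
Only (3, r3) remains, with payoff 0.

0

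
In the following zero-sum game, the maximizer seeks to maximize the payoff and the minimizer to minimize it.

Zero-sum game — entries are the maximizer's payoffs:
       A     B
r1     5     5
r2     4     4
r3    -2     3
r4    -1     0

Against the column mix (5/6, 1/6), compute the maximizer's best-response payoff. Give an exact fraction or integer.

r1: (5)·(5/6) + (5)·(1/6) = 5.
r2: (4)·(5/6) + (4)·(1/6) = 4.
r3: (-2)·(5/6) + (3)·(1/6) = -7/6.
r4: (-1)·(5/6) + (0)·(1/6) = -5/6.
The best pure response is r1 with expected payoff 5.

5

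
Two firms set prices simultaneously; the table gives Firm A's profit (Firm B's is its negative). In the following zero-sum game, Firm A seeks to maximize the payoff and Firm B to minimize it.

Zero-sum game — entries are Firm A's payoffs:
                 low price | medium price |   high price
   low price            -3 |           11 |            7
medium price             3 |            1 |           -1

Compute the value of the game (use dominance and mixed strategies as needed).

9/7

Column medium price is strictly dominated by high price for Firm B (it gives Firm A more in every row).
The remaining 2×2 game on (low price, medium price) × (low price, high price) has no saddle point. Let Firm A play low price with probability p; indifference gives −3p + 3(1−p) = 7p − (1−p), so p = 2/7.
Similarly Firm B's optimal q on low price is 4/7, and the value is -3·(4/7) + (7)·(3/7) = 9/7.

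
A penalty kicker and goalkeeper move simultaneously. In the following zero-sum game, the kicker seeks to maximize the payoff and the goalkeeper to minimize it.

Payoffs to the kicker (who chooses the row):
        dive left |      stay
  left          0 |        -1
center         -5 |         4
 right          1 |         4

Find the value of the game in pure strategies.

1

Row minima: -1, -5, 1 → the kicker's maximin is 1.
Column maxima: 1, 4 → the goalkeeper's minimax is 1.
They coincide at (right, dive left), so the value is 1.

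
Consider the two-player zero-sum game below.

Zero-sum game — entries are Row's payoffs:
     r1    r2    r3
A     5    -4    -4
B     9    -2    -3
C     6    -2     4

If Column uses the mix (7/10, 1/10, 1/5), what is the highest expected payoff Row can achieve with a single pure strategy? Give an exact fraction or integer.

11/2

A: (5)·(7/10) + (-4)·(1/10) + (-4)·(1/5) = 23/10.
B: (9)·(7/10) + (-2)·(1/10) + (-3)·(1/5) = 11/2.
C: (6)·(7/10) + (-2)·(1/10) + (4)·(1/5) = 24/5.
The best pure response is B with expected payoff 11/2.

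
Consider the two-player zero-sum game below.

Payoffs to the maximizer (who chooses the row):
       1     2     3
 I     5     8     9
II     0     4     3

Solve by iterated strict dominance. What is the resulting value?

5

Column 2 is strictly dominated by 1 for the minimizer (5<8, 0<4); eliminate 2.
Column 3 is strictly dominated by 1 for the minimizer (5<9, 0<3); eliminate 3.
Row II is strictly dominated by row I (5>0); eliminate II.
Only (I, 1) remains, with payoff 5.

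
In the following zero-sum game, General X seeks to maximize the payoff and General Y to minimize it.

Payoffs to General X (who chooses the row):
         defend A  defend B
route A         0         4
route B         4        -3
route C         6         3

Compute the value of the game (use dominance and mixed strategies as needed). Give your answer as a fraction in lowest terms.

24/7

Row route B is strictly dominated by row route C, so General X never plays it.
The remaining 2×2 game on (route A, route C) × (defend A, defend B) has no saddle point. Let General X play route A with probability p; indifference gives 6(1−p) = 4p + 3(1−p), so p = 3/7.
Similarly General Y's optimal q on defend A is 1/7, and the value is 0·(1/7) + (4)·(6/7) = 24/7.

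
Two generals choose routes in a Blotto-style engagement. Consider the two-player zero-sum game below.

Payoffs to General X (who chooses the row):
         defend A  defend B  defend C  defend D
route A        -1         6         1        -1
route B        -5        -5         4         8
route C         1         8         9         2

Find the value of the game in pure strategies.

Row minima: -1, -5, 1 → General X's maximin is 1.
Column maxima: 1, 8, 9, 8 → General Y's minimax is 1.
They coincide at (route C, defend A), so the value is 1.

1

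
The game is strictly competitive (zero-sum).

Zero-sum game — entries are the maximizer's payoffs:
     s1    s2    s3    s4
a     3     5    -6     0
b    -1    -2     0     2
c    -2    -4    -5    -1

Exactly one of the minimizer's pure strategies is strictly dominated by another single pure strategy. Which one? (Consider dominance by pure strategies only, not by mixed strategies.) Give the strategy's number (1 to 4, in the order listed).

4

The minimizer prefers columns that give the maximizer less. Compare s4 with s3: -6 < 0, 0 < 2, -5 < -1.
So s3 strictly dominates s4 for the minimizer; s4 is strictly dominated.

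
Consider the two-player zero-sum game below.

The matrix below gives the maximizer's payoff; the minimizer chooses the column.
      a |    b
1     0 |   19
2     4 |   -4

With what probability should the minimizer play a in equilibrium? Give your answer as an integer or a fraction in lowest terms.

Row minima are 0 and -4, so the maximizer's maximin is 0; column maxima are 4 and 19, so the minimizer's minimax is 4. These differ, so the equilibrium is in mixed strategies.
Let the minimizer play a with probability q. The maximizer is indifferent when 19(1−q) = 4q − 4(1−q), giving q = 23/27.

23/27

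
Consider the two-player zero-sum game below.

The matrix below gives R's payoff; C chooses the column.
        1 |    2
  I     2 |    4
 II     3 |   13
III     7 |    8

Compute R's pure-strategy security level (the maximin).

The worst-case payoff for each row is I: 2, II: 3, III: 7.
The best of these is 7.

7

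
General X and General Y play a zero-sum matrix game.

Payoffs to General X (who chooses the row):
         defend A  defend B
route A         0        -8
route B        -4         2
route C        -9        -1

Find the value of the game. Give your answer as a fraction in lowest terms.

-16/7

Row route C is strictly dominated by row route B, so General X never plays it.
The remaining 2×2 game on (route A, route B) × (defend A, defend B) has no saddle point. Let General X play route A with probability p; indifference gives −4(1−p) = −8p + 2(1−p), so p = 3/7.
Similarly General Y's optimal q on defend A is 5/7, and the value is 0·(5/7) + (-8)·(2/7) = -16/7.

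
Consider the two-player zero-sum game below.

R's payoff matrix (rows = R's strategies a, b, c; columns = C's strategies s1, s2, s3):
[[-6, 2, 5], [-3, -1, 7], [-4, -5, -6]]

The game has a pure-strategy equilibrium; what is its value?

Row minima: -6, -3, -6 → R's maximin is -3.
Column maxima: -3, 2, 7 → C's minimax is -3.
They coincide at (b, s1), so the value is -3.

-3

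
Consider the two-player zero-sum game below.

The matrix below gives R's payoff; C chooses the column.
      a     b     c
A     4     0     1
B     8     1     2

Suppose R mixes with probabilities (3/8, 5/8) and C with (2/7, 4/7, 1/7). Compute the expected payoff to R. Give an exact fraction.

137/56

Against (2/7, 4/7, 1/7), each row's expected payoff is A: 9/7; B: 22/7.
Taking the (3/8, 5/8)-weighted average: (3/8)·(9/7) + (5/8)·(22/7) = 137/56.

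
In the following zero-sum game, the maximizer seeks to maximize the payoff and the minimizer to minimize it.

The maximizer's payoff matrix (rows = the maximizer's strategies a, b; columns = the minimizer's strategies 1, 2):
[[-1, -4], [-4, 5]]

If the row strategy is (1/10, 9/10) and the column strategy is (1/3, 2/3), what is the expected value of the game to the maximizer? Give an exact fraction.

3/2

Against (1/3, 2/3), each row's expected payoff is a: -3; b: 2.
Taking the (1/10, 9/10)-weighted average: (1/10)·(-3) + (9/10)·(2) = 3/2.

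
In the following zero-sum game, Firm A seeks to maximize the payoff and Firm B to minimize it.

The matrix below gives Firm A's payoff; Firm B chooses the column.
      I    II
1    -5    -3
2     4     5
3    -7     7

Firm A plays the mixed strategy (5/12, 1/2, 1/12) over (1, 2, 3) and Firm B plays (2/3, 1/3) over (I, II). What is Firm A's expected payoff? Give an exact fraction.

1/6

Against (2/3, 1/3), each row's expected payoff is 1: -13/3; 2: 13/3; 3: -7/3.
Taking the (5/12, 1/2, 1/12)-weighted average: (5/12)·(-13/3) + (1/2)·(13/3) + (1/12)·(-7/3) = 1/6.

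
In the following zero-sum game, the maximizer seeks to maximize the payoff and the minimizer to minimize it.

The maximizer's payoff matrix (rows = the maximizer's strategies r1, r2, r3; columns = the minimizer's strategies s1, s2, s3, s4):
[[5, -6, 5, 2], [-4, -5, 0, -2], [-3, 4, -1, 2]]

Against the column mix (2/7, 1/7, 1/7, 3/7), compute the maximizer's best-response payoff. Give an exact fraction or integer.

15/7

r1: (5)·(2/7) + (-6)·(1/7) + (5)·(1/7) + (2)·(3/7) = 15/7.
r2: (-4)·(2/7) + (-5)·(1/7) + (0)·(1/7) + (-2)·(3/7) = -19/7.
r3: (-3)·(2/7) + (4)·(1/7) + (-1)·(1/7) + (2)·(3/7) = 3/7.
The best pure response is r1 with expected payoff 15/7.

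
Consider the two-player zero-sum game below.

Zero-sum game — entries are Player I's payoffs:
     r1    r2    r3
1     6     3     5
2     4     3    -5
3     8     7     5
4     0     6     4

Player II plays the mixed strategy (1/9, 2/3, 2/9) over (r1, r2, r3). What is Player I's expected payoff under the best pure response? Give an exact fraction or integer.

1: (6)·(1/9) + (3)·(2/3) + (5)·(2/9) = 34/9.
2: (4)·(1/9) + (3)·(2/3) + (-5)·(2/9) = 4/3.
3: (8)·(1/9) + (7)·(2/3) + (5)·(2/9) = 20/3.
4: (0)·(1/9) + (6)·(2/3) + (4)·(2/9) = 44/9.
The best pure response is 3 with expected payoff 20/3.

20/3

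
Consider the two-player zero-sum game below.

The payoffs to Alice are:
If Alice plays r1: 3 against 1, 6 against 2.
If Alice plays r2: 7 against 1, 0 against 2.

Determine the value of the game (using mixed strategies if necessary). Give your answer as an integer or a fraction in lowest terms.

Row minima are 3 and 0, so Alice's maximin is 3; column maxima are 7 and 6, so Bob's minimax is 6. These differ, so the equilibrium is in mixed strategies.
Let Alice play r1 with probability p. Bob is indifferent when 3p + 7(1−p) = 6p, giving p = 7/10.
Let Bob play 1 with probability q. Alice is indifferent when 3q + 6(1−q) = 7q, giving q = 3/5.
The value is 3·(3/5) + (6)·(2/5) = 21/5.

21/5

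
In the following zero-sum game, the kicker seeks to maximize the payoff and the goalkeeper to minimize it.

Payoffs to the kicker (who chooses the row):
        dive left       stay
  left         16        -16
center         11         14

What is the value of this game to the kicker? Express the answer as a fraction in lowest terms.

Row minima are -16 and 11, so the kicker's maximin is 11; column maxima are 16 and 14, so the goalkeeper's minimax is 14. These differ, so the equilibrium is in mixed strategies.
Let the kicker play left with probability p. The goalkeeper is indifferent when 16p + 11(1−p) = −16p + 14(1−p), giving p = 3/35.
Let the goalkeeper play dive left with probability q. The kicker is indifferent when 16q − 16(1−q) = 11q + 14(1−q), giving q = 6/7.
The value is 16·(6/7) + (-16)·(1/7) = 80/7.

80/7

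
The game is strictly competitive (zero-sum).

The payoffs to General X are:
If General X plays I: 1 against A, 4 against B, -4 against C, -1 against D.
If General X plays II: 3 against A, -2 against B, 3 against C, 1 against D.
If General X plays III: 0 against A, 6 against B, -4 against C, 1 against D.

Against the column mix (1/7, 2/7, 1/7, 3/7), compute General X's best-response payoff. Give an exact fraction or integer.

I: (1)·(1/7) + (4)·(2/7) + (-4)·(1/7) + (-1)·(3/7) = 2/7.
II: (3)·(1/7) + (-2)·(2/7) + (3)·(1/7) + (1)·(3/7) = 5/7.
III: (0)·(1/7) + (6)·(2/7) + (-4)·(1/7) + (1)·(3/7) = 11/7.
The best pure response is III with expected payoff 11/7.

11/7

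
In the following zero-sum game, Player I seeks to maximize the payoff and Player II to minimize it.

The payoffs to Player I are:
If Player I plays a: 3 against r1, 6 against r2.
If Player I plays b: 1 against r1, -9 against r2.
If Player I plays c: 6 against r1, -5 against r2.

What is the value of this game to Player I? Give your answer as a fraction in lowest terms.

51/14

Row b is strictly dominated by row c, so Player I never plays it.
The remaining 2×2 game on (a, c) × (r1, r2) has no saddle point. Let Player I play a with probability p; indifference gives 3p + 6(1−p) = 6p − 5(1−p), so p = 11/14.
Similarly Player II's optimal q on r1 is 11/14, and the value is 3·(11/14) + (6)·(3/14) = 51/14.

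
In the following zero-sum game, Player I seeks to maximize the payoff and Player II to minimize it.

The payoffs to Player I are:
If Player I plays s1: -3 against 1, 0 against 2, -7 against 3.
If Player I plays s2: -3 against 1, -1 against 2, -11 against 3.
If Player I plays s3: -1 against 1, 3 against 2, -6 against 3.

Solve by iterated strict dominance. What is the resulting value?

Column 1 is strictly dominated by 3 for Player II (-7<-3, -11<-3, -6<-1); eliminate 1.
Column 2 is strictly dominated by 3 for Player II (-7<0, -11<-1, -6<3); eliminate 2.
Row s1 is strictly dominated by row s3 (-6>-7); eliminate s1.
Row s2 is strictly dominated by row s3 (-6>-11); eliminate s2.
Only (s3, 3) remains, with payoff -6.

-6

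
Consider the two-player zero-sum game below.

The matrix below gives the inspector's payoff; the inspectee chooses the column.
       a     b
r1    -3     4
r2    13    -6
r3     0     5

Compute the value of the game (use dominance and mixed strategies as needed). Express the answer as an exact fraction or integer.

Row r1 is strictly dominated by row r3, so the inspector never plays it.
The remaining 2×2 game on (r2, r3) × (a, b) has no saddle point. Let the inspector play r2 with probability p; indifference gives 13p = −6p + 5(1−p), so p = 5/24.
Similarly the inspectee's optimal q on a is 11/24, and the value is 13·(11/24) + (-6)·(13/24) = 65/24.

65/24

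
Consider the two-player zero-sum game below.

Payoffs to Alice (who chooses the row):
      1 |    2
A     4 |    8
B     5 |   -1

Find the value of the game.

Row minima are 4 and -1, so Alice's maximin is 4; column maxima are 5 and 8, so Bob's minimax is 5. These differ, so the equilibrium is in mixed strategies.
Let Alice play A with probability p. Bob is indifferent when 4p + 5(1−p) = 8p − (1−p), giving p = 3/5.
Let Bob play 1 with probability q. Alice is indifferent when 4q + 8(1−q) = 5q − (1−q), giving q = 9/10.
The value is 4·(9/10) + (8)·(1/10) = 22/5.

22/5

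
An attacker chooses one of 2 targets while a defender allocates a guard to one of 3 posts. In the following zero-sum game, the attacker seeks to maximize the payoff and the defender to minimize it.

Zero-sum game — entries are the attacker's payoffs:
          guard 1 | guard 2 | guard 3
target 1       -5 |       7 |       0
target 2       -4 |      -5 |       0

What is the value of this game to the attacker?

Column guard 3 is strictly dominated by guard 1 for the defender (it gives the attacker more in every row).
The remaining 2×2 game on (target 1, target 2) × (guard 1, guard 2) has no saddle point. Let the attacker play target 1 with probability p; indifference gives −5p − 4(1−p) = 7p − 5(1−p), so p = 1/13.
Similarly the defender's optimal q on guard 1 is 12/13, and the value is -5·(12/13) + (7)·(1/13) = -53/13.

-53/13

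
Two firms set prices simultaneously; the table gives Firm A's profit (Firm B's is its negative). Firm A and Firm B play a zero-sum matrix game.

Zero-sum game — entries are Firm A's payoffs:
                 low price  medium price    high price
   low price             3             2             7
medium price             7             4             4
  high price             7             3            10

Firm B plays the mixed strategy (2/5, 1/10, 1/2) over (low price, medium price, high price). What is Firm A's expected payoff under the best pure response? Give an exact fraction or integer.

81/10

low price: (3)·(2/5) + (2)·(1/10) + (7)·(1/2) = 49/10.
medium price: (7)·(2/5) + (4)·(1/10) + (4)·(1/2) = 26/5.
high price: (7)·(2/5) + (3)·(1/10) + (10)·(1/2) = 81/10.
The best pure response is high price with expected payoff 81/10.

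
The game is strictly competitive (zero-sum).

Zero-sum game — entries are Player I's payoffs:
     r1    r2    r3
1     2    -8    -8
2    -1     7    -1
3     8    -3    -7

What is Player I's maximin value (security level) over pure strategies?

-1

The worst-case payoff for each row is 1: -8, 2: -1, 3: -7.
The best of these is -1.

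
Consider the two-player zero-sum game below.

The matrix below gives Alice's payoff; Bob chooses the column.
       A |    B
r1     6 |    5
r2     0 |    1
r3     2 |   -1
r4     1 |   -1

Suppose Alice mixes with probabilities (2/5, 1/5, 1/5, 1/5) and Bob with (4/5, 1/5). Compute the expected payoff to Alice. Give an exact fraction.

69/25

Against (4/5, 1/5), each row's expected payoff is r1: 29/5; r2: 1/5; r3: 7/5; r4: 3/5.
Taking the (2/5, 1/5, 1/5, 1/5)-weighted average: (2/5)·(29/5) + (1/5)·(1/5) + (1/5)·(7/5) + (1/5)·(3/5) = 69/25.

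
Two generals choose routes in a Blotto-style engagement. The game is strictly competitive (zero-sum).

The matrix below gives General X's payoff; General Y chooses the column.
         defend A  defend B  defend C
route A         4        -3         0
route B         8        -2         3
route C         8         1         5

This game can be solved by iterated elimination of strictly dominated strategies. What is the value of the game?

1

Row route A is strictly dominated by row route B (8>4, -2>-3, 3>0); eliminate route A.
Column defend A is strictly dominated by defend B for General Y (-2<8, 1<8); eliminate defend A.
Column defend C is strictly dominated by defend B for General Y (-2<3, 1<5); eliminate defend C.
Row route B is strictly dominated by row route C (1>-2); eliminate route B.
Only (route C, defend B) remains, with payoff 1.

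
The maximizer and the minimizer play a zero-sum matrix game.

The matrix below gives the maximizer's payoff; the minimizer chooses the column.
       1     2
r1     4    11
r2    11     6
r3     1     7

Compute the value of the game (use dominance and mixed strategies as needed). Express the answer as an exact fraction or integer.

97/12

Row r3 is strictly dominated by row r1, so the maximizer never plays it.
The remaining 2×2 game on (r1, r2) × (1, 2) has no saddle point. Let the maximizer play r1 with probability p; indifference gives 4p + 11(1−p) = 11p + 6(1−p), so p = 5/12.
Similarly the minimizer's optimal q on 1 is 5/12, and the value is 4·(5/12) + (11)·(7/12) = 97/12.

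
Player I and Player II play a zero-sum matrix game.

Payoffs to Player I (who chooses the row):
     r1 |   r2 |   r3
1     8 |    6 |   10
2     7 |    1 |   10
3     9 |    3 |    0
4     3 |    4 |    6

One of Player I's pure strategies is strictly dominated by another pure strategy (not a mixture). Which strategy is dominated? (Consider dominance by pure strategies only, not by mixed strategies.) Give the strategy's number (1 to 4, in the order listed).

4

Compare 4 with 1: 8 > 3, 6 > 4, 10 > 6.
So 1 strictly dominates 4 for Player I; 4 is strictly dominated.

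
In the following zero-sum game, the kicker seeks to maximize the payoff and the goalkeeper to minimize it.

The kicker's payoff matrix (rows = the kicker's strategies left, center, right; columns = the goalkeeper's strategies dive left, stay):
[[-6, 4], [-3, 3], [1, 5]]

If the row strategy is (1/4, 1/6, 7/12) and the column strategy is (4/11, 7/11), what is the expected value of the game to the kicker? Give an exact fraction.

101/44

Against (4/11, 7/11), each row's expected payoff is left: 4/11; center: 9/11; right: 39/11.
Taking the (1/4, 1/6, 7/12)-weighted average: (1/4)·(4/11) + (1/6)·(9/11) + (7/12)·(39/11) = 101/44.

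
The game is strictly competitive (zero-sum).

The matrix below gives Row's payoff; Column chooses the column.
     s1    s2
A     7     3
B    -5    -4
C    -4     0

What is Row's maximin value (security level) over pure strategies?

The worst-case payoff for each row is A: 3, B: -5, C: -4.
The best of these is 3.

3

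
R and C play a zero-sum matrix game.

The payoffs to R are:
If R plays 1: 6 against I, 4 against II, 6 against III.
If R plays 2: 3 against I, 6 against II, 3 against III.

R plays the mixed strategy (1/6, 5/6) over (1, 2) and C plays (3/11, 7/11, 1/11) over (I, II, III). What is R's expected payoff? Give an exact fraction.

Against (3/11, 7/11, 1/11), each row's expected payoff is 1: 52/11; 2: 54/11.
Taking the (1/6, 5/6)-weighted average: (1/6)·(52/11) + (5/6)·(54/11) = 161/33.

161/33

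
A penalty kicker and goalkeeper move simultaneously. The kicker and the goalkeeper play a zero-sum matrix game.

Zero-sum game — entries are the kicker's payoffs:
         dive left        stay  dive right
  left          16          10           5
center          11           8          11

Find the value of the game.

35/4

Column dive left is strictly dominated by stay for the goalkeeper (it gives the kicker more in every row).
The remaining 2×2 game on (left, center) × (stay, dive right) has no saddle point. Let the kicker play left with probability p; indifference gives 10p + 8(1−p) = 5p + 11(1−p), so p = 3/8.
Similarly the goalkeeper's optimal q on stay is 3/4, and the value is 10·(3/4) + (5)·(1/4) = 35/4.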